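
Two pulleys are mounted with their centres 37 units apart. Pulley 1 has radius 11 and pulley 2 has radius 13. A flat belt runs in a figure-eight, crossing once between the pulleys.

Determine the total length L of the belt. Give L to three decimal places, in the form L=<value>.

L=165.597

crossed belt: β = asin((r1+r2)/C) = asin(24/37) = 40.4398°
wrap1 = wrap2 = π + 2β = 260.8796°
tangent length = C·cosβ = 28.1603
L = (r1+r2)·wrap + 2·C·cosβ = 24·4.5532 + 2·28.1603 = 165.5975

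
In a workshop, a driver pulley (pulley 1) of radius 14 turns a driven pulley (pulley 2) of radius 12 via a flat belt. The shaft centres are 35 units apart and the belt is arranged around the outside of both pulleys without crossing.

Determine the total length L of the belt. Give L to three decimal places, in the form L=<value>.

open belt: β = asin((r2−r1)/C) = asin(-2/35) = -3.2758°
wrap1 = π − 2β = 186.5517°
wrap2 = π + 2β = 173.4483°
tangent length = C·cosβ = 34.9428
L = r1·wrap1 + r2·wrap2 + 2·C·cosβ = 14·3.2559 + 12·3.0272 + 2·34.9428 = 151.7957

L=151.796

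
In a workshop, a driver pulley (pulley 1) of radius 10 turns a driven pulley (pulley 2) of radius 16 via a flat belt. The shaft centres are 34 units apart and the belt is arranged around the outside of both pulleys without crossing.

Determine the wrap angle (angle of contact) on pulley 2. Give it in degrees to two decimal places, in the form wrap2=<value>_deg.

open belt: β = asin((r2−r1)/C) = asin(6/34) = 10.1642°
wrap1 = π − 2β = 159.6715°
wrap2 = π + 2β = 200.3285°

wrap2=200.33_deg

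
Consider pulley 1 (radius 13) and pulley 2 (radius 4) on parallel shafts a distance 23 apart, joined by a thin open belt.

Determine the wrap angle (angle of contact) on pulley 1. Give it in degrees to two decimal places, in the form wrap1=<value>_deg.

open belt: β = asin((r2−r1)/C) = asin(-9/23) = -23.0357°
wrap1 = π − 2β = 226.0714°
wrap2 = π + 2β = 133.9286°

wrap1=226.07_deg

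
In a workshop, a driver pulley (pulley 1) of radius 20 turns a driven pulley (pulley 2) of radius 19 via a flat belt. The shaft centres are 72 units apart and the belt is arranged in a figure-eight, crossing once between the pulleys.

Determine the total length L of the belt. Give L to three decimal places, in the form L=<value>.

L=288.216

crossed belt: β = asin((r1+r2)/C) = asin(39/72) = 32.7972°
wrap1 = wrap2 = π + 2β = 245.5943°
tangent length = C·cosβ = 60.5227
L = (r1+r2)·wrap + 2·C·cosβ = 39·4.2864 + 2·60.5227 = 288.2162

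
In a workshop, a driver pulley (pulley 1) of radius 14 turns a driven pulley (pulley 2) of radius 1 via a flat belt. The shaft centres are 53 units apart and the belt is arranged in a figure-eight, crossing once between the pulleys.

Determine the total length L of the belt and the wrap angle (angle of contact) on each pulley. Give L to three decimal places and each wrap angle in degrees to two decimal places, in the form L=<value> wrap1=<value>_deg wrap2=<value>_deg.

crossed belt: β = asin((r1+r2)/C) = asin(15/53) = 16.4405°
wrap1 = wrap2 = π + 2β = 212.8809°
tangent length = C·cosβ = 50.8331
L = (r1+r2)·wrap + 2·C·cosβ = 15·3.7155 + 2·50.8331 = 157.3982

L=157.398 wrap1=212.88_deg wrap2=212.88_deg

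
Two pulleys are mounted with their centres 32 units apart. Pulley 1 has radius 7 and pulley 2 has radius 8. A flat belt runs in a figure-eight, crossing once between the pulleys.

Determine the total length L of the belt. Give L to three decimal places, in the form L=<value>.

L=118.293

crossed belt: β = asin((r1+r2)/C) = asin(15/32) = 27.9532°
wrap1 = wrap2 = π + 2β = 235.9064°
tangent length = C·cosβ = 28.2666
L = (r1+r2)·wrap + 2·C·cosβ = 15·4.1173 + 2·28.2666 = 118.2933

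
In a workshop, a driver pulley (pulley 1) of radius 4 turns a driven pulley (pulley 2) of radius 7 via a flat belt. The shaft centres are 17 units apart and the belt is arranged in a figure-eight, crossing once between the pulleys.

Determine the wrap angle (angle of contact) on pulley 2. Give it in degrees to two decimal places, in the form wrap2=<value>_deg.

wrap2=260.64_deg

crossed belt: β = asin((r1+r2)/C) = asin(11/17) = 40.3202°
wrap1 = wrap2 = π + 2β = 260.6404°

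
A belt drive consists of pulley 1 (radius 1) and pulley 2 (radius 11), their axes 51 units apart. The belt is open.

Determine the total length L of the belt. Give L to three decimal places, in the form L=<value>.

open belt: β = asin((r2−r1)/C) = asin(10/51) = 11.3077°
wrap1 = π − 2β = 157.3845°
wrap2 = π + 2β = 202.6155°
tangent length = C·cosβ = 50.0100
L = r1·wrap1 + r2·wrap2 + 2·C·cosβ = 1·2.7469 + 11·3.5363 + 2·50.0100 = 141.6663

L=141.666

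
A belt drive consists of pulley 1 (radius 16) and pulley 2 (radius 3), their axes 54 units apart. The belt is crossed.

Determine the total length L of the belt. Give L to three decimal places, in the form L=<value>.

crossed belt: β = asin((r1+r2)/C) = asin(19/54) = 20.6006°
wrap1 = wrap2 = π + 2β = 221.2012°
tangent length = C·cosβ = 50.5470
L = (r1+r2)·wrap + 2·C·cosβ = 19·3.8607 + 2·50.5470 = 174.4471

L=174.447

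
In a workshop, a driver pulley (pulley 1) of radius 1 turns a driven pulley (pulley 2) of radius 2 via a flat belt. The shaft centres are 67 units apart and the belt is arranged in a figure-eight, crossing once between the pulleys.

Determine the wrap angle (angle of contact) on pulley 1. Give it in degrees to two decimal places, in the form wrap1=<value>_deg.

crossed belt: β = asin((r1+r2)/C) = asin(3/67) = 2.5663°
wrap1 = wrap2 = π + 2β = 185.1327°

wrap1=185.13_deg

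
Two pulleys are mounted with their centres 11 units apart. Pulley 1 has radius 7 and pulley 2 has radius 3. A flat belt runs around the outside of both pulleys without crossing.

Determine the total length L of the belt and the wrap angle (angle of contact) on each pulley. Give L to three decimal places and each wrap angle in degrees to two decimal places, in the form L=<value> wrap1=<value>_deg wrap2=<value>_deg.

open belt: β = asin((r2−r1)/C) = asin(-4/11) = -21.3237°
wrap1 = π − 2β = 222.6474°
wrap2 = π + 2β = 137.3526°
tangent length = C·cosβ = 10.2470
L = r1·wrap1 + r2·wrap2 + 2·C·cosβ = 7·3.8859 + 3·2.3973 + 2·10.2470 = 54.8872

L=54.887 wrap1=222.65_deg wrap2=137.35_deg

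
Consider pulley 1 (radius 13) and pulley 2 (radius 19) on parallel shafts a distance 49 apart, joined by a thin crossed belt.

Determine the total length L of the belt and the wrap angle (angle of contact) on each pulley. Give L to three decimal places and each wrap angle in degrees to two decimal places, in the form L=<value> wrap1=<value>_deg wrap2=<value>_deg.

crossed belt: β = asin((r1+r2)/C) = asin(32/49) = 40.7728°
wrap1 = wrap2 = π + 2β = 261.5456°
tangent length = C·cosβ = 37.1080
L = (r1+r2)·wrap + 2·C·cosβ = 32·4.5648 + 2·37.1080 = 220.2905

L=220.291 wrap1=261.55_deg wrap2=261.55_deg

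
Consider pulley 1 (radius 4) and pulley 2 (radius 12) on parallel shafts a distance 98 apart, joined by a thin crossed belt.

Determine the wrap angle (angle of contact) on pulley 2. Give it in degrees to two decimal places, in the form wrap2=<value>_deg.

crossed belt: β = asin((r1+r2)/C) = asin(16/98) = 9.3965°
wrap1 = wrap2 = π + 2β = 198.7930°

wrap2=198.79_deg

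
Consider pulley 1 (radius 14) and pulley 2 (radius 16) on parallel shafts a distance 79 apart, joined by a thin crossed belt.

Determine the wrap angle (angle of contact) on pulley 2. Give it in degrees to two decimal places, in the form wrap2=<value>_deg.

crossed belt: β = asin((r1+r2)/C) = asin(30/79) = 22.3180°
wrap1 = wrap2 = π + 2β = 224.6360°

wrap2=224.64_deg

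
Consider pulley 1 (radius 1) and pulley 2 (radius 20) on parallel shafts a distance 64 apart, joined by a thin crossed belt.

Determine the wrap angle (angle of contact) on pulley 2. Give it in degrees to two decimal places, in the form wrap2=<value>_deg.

crossed belt: β = asin((r1+r2)/C) = asin(21/64) = 19.1550°
wrap1 = wrap2 = π + 2β = 218.3100°

wrap2=218.31_deg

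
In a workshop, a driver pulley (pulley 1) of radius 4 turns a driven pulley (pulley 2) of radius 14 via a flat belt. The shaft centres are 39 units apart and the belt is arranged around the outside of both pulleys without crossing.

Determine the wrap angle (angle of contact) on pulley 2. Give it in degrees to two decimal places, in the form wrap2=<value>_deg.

wrap2=209.71_deg

open belt: β = asin((r2−r1)/C) = asin(10/39) = 14.8572°
wrap1 = π − 2β = 150.2857°
wrap2 = π + 2β = 209.7143°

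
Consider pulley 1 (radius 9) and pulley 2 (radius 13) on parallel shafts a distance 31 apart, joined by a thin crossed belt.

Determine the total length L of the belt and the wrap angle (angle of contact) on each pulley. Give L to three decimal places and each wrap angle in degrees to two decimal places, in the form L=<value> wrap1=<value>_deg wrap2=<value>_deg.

crossed belt: β = asin((r1+r2)/C) = asin(22/31) = 45.2087°
wrap1 = wrap2 = π + 2β = 270.4174°
tangent length = C·cosβ = 21.8403
L = (r1+r2)·wrap + 2·C·cosβ = 22·4.7197 + 2·21.8403 = 147.5135

L=147.513 wrap1=270.42_deg wrap2=270.42_deg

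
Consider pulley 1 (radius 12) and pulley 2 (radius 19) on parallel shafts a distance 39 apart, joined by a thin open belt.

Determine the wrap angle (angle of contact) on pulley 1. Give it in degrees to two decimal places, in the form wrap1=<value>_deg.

wrap1=159.32_deg

open belt: β = asin((r2−r1)/C) = asin(7/39) = 10.3399°
wrap1 = π − 2β = 159.3202°
wrap2 = π + 2β = 200.6798°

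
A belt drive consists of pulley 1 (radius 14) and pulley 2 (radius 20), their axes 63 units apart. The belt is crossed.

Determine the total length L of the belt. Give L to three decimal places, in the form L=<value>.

crossed belt: β = asin((r1+r2)/C) = asin(34/63) = 32.6620°
wrap1 = wrap2 = π + 2β = 245.3241°
tangent length = C·cosβ = 53.0377
L = (r1+r2)·wrap + 2·C·cosβ = 34·4.2817 + 2·53.0377 = 251.6537

L=251.654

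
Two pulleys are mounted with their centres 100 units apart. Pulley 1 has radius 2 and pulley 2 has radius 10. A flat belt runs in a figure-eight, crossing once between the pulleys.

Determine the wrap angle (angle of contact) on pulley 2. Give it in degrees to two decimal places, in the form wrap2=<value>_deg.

wrap2=193.78_deg

crossed belt: β = asin((r1+r2)/C) = asin(12/100) = 6.8921°
wrap1 = wrap2 = π + 2β = 193.7842°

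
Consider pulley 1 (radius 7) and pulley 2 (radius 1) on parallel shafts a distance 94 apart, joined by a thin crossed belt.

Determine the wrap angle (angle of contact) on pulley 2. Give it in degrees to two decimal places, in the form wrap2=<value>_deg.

wrap2=189.76_deg

crossed belt: β = asin((r1+r2)/C) = asin(8/94) = 4.8821°
wrap1 = wrap2 = π + 2β = 189.7643°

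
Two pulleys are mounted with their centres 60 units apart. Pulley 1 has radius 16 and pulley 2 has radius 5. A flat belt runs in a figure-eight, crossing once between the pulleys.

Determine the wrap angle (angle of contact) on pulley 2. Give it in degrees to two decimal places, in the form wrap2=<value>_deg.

wrap2=220.97_deg

crossed belt: β = asin((r1+r2)/C) = asin(21/60) = 20.4873°
wrap1 = wrap2 = π + 2β = 220.9746°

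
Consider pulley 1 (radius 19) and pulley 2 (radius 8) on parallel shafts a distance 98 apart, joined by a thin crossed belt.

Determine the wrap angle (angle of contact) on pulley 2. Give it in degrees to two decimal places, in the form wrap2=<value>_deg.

crossed belt: β = asin((r1+r2)/C) = asin(27/98) = 15.9924°
wrap1 = wrap2 = π + 2β = 211.9848°

wrap2=211.98_deg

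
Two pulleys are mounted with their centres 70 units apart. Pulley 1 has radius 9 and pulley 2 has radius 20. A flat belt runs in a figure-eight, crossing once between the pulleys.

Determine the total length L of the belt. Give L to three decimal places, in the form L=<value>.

L=243.302

crossed belt: β = asin((r1+r2)/C) = asin(29/70) = 24.4743°
wrap1 = wrap2 = π + 2β = 228.9487°
tangent length = C·cosβ = 63.7103
L = (r1+r2)·wrap + 2·C·cosβ = 29·3.9959 + 2·63.7103 = 243.3019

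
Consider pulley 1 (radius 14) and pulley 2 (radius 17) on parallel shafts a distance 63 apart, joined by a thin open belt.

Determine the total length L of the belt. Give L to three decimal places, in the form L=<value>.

open belt: β = asin((r2−r1)/C) = asin(3/63) = 2.7294°
wrap1 = π − 2β = 174.5412°
wrap2 = π + 2β = 185.4588°
tangent length = C·cosβ = 62.9285
L = r1·wrap1 + r2·wrap2 + 2·C·cosβ = 14·3.0463 + 17·3.2369 + 2·62.9285 = 223.5323

L=223.532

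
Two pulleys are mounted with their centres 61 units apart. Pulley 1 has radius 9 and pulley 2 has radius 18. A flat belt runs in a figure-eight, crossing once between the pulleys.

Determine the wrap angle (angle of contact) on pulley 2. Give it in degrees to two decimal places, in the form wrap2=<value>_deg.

crossed belt: β = asin((r1+r2)/C) = asin(27/61) = 26.2714°
wrap1 = wrap2 = π + 2β = 232.5427°

wrap2=232.54_deg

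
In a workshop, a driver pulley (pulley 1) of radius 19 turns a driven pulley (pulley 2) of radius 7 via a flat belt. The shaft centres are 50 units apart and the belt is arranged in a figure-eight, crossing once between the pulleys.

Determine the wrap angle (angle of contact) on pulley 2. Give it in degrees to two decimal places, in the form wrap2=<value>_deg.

crossed belt: β = asin((r1+r2)/C) = asin(26/50) = 31.3323°
wrap1 = wrap2 = π + 2β = 242.6645°

wrap2=242.66_deg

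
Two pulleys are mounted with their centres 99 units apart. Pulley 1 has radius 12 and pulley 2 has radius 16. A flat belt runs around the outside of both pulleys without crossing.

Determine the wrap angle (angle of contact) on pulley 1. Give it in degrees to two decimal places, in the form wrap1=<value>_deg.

wrap1=175.37_deg

open belt: β = asin((r2−r1)/C) = asin(4/99) = 2.3156°
wrap1 = π − 2β = 175.3688°
wrap2 = π + 2β = 184.6312°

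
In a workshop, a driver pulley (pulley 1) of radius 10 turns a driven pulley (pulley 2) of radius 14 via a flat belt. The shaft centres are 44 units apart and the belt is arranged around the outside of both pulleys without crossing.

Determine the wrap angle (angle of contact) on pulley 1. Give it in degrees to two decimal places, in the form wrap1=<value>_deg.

wrap1=169.57_deg

open belt: β = asin((r2−r1)/C) = asin(4/44) = 5.2159°
wrap1 = π − 2β = 169.5682°
wrap2 = π + 2β = 190.4318°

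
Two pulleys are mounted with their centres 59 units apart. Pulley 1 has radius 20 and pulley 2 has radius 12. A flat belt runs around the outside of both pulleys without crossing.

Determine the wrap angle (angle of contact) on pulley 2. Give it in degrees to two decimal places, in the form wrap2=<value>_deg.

open belt: β = asin((r2−r1)/C) = asin(-8/59) = -7.7929°
wrap1 = π − 2β = 195.5858°
wrap2 = π + 2β = 164.4142°

wrap2=164.41_deg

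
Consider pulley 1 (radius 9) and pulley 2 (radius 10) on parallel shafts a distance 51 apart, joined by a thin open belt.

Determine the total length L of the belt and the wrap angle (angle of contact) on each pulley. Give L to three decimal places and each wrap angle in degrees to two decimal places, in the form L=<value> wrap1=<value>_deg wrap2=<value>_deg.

L=161.710 wrap1=177.75_deg wrap2=182.25_deg

open belt: β = asin((r2−r1)/C) = asin(1/51) = 1.1235°
wrap1 = π − 2β = 177.7530°
wrap2 = π + 2β = 182.2470°
tangent length = C·cosβ = 50.9902
L = r1·wrap1 + r2·wrap2 + 2·C·cosβ = 9·3.1024 + 10·3.1808 + 2·50.9902 = 161.7099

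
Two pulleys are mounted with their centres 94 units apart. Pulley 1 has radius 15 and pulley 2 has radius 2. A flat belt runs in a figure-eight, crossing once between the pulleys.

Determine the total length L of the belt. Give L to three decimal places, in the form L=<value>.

crossed belt: β = asin((r1+r2)/C) = asin(17/94) = 10.4193°
wrap1 = wrap2 = π + 2β = 200.8387°
tangent length = C·cosβ = 92.4500
L = (r1+r2)·wrap + 2·C·cosβ = 17·3.5053 + 2·92.4500 = 244.4900

L=244.490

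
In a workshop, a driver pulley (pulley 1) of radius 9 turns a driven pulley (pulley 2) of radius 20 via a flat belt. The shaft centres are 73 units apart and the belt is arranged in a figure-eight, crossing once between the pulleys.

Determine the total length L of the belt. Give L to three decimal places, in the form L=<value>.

crossed belt: β = asin((r1+r2)/C) = asin(29/73) = 23.4070°
wrap1 = wrap2 = π + 2β = 226.8140°
tangent length = C·cosβ = 66.9925
L = (r1+r2)·wrap + 2·C·cosβ = 29·3.9587 + 2·66.9925 = 248.7860

L=248.786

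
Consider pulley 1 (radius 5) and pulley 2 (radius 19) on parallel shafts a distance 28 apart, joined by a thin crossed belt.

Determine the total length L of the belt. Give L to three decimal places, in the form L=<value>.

L=153.668

crossed belt: β = asin((r1+r2)/C) = asin(24/28) = 58.9973°
wrap1 = wrap2 = π + 2β = 297.9946°
tangent length = C·cosβ = 14.4222
L = (r1+r2)·wrap + 2·C·cosβ = 24·5.2010 + 2·14.4222 = 153.6681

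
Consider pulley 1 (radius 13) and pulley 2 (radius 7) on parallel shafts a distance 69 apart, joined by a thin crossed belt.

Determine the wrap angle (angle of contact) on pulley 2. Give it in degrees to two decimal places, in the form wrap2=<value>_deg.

wrap2=213.70_deg

crossed belt: β = asin((r1+r2)/C) = asin(20/69) = 16.8493°
wrap1 = wrap2 = π + 2β = 213.6986°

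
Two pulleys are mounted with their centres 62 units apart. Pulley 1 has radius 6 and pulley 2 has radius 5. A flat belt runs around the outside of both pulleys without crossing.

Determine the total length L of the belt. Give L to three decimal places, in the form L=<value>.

L=158.574

open belt: β = asin((r2−r1)/C) = asin(-1/62) = -0.9242°
wrap1 = π − 2β = 181.8483°
wrap2 = π + 2β = 178.1517°
tangent length = C·cosβ = 61.9919
L = r1·wrap1 + r2·wrap2 + 2·C·cosβ = 6·3.1739 + 5·3.1093 + 2·61.9919 = 158.5736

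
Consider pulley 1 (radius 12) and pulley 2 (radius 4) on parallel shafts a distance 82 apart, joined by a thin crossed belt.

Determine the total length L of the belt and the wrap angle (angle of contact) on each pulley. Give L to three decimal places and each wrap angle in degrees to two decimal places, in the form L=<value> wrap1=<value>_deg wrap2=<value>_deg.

L=217.397 wrap1=202.50_deg wrap2=202.50_deg

crossed belt: β = asin((r1+r2)/C) = asin(16/82) = 11.2518°
wrap1 = wrap2 = π + 2β = 202.5037°
tangent length = C·cosβ = 80.4239
L = (r1+r2)·wrap + 2·C·cosβ = 16·3.5344 + 2·80.4239 = 217.3975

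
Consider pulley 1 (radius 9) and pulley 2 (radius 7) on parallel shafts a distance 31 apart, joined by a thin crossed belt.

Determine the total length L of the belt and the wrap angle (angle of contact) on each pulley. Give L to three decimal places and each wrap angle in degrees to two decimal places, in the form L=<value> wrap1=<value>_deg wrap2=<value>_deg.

crossed belt: β = asin((r1+r2)/C) = asin(16/31) = 31.0730°
wrap1 = wrap2 = π + 2β = 242.1459°
tangent length = C·cosβ = 26.5518
L = (r1+r2)·wrap + 2·C·cosβ = 16·4.2262 + 2·26.5518 = 120.7236

L=120.724 wrap1=242.15_deg wrap2=242.15_deg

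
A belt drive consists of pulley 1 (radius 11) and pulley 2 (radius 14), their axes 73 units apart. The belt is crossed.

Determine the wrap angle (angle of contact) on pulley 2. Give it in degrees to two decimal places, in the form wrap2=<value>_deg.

wrap2=220.05_deg

crossed belt: β = asin((r1+r2)/C) = asin(25/73) = 20.0272°
wrap1 = wrap2 = π + 2β = 220.0543°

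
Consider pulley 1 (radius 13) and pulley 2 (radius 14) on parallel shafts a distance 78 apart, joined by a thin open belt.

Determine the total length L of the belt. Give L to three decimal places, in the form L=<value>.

L=240.836

open belt: β = asin((r2−r1)/C) = asin(1/78) = 0.7346°
wrap1 = π − 2β = 178.5308°
wrap2 = π + 2β = 181.4692°
tangent length = C·cosβ = 77.9936
L = r1·wrap1 + r2·wrap2 + 2·C·cosβ = 13·3.1160 + 14·3.1672 + 2·77.9936 = 240.8358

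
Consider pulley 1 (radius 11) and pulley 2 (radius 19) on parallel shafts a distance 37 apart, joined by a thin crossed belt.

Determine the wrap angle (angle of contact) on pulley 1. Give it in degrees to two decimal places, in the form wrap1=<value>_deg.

wrap1=288.35_deg

crossed belt: β = asin((r1+r2)/C) = asin(30/37) = 54.1752°
wrap1 = wrap2 = π + 2β = 288.3505°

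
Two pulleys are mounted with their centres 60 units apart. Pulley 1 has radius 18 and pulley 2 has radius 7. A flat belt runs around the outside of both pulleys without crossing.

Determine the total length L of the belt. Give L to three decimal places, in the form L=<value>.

L=200.562

open belt: β = asin((r2−r1)/C) = asin(-11/60) = -10.5640°
wrap1 = π − 2β = 201.1280°
wrap2 = π + 2β = 158.8720°
tangent length = C·cosβ = 58.9830
L = r1·wrap1 + r2·wrap2 + 2·C·cosβ = 18·3.5103 + 7·2.7728 + 2·58.9830 = 200.5622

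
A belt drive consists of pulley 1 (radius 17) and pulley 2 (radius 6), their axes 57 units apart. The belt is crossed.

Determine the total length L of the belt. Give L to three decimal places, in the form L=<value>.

L=195.670

crossed belt: β = asin((r1+r2)/C) = asin(23/57) = 23.7977°
wrap1 = wrap2 = π + 2β = 227.5954°
tangent length = C·cosβ = 52.1536
L = (r1+r2)·wrap + 2·C·cosβ = 23·3.9723 + 2·52.1536 = 195.6699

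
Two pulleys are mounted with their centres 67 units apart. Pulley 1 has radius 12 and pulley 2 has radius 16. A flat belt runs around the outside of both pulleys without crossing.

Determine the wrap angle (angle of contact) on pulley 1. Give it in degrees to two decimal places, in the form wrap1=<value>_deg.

wrap1=173.15_deg

open belt: β = asin((r2−r1)/C) = asin(4/67) = 3.4227°
wrap1 = π − 2β = 173.1546°
wrap2 = π + 2β = 186.8454°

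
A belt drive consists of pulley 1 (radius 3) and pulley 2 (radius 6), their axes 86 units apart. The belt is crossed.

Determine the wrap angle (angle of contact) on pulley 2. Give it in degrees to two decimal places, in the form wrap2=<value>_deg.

crossed belt: β = asin((r1+r2)/C) = asin(9/86) = 6.0071°
wrap1 = wrap2 = π + 2β = 192.0141°

wrap2=192.01_deg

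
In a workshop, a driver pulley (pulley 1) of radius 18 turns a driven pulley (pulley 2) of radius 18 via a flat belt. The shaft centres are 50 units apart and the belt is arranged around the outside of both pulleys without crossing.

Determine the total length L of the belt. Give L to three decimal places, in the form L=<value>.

open belt: β = asin((r2−r1)/C) = asin(0/50) = 0.0000°
wrap1 = π − 2β = 180.0000°
wrap2 = π + 2β = 180.0000°
tangent length = C·cosβ = 50.0000
L = r1·wrap1 + r2·wrap2 + 2·C·cosβ = 18·3.1416 + 18·3.1416 + 2·50.0000 = 213.0973

L=213.097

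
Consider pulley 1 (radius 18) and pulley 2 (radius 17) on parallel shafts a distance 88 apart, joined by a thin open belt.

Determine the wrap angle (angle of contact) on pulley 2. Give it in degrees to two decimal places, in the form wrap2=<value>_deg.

wrap2=178.70_deg

open belt: β = asin((r2−r1)/C) = asin(-1/88) = -0.6511°
wrap1 = π − 2β = 181.3022°
wrap2 = π + 2β = 178.6978°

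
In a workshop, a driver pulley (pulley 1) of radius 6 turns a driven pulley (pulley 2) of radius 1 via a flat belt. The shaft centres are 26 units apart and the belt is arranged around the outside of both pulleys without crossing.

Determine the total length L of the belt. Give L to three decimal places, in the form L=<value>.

L=74.956

open belt: β = asin((r2−r1)/C) = asin(-5/26) = -11.0875°
wrap1 = π − 2β = 202.1750°
wrap2 = π + 2β = 157.8250°
tangent length = C·cosβ = 25.5147
L = r1·wrap1 + r2·wrap2 + 2·C·cosβ = 6·3.5286 + 1·2.7546 + 2·25.5147 = 74.9557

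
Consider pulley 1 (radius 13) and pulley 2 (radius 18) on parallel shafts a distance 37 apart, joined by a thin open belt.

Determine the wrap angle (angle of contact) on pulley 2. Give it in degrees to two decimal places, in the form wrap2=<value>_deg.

wrap2=195.53_deg

open belt: β = asin((r2−r1)/C) = asin(5/37) = 7.7664°
wrap1 = π − 2β = 164.4671°
wrap2 = π + 2β = 195.5329°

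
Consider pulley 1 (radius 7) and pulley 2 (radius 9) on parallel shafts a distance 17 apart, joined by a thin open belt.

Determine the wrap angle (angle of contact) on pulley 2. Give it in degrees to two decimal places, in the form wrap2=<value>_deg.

wrap2=193.51_deg

open belt: β = asin((r2−r1)/C) = asin(2/17) = 6.7563°
wrap1 = π − 2β = 166.4873°
wrap2 = π + 2β = 193.5127°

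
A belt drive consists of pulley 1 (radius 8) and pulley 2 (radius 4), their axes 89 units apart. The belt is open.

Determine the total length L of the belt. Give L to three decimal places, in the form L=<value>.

open belt: β = asin((r2−r1)/C) = asin(-4/89) = -2.5760°
wrap1 = π − 2β = 185.1519°
wrap2 = π + 2β = 174.8481°
tangent length = C·cosβ = 88.9101
L = r1·wrap1 + r2·wrap2 + 2·C·cosβ = 8·3.2315 + 4·3.0517 + 2·88.9101 = 215.8789

L=215.879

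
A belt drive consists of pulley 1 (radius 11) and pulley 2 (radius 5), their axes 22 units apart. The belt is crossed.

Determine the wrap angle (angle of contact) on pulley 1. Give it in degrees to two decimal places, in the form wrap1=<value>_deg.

wrap1=273.32_deg

crossed belt: β = asin((r1+r2)/C) = asin(16/22) = 46.6582°
wrap1 = wrap2 = π + 2β = 273.3165°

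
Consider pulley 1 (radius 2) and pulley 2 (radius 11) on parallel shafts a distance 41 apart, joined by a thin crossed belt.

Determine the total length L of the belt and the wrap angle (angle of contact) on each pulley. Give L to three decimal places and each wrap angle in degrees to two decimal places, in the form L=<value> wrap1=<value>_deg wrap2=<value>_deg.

L=126.998 wrap1=216.97_deg wrap2=216.97_deg

crossed belt: β = asin((r1+r2)/C) = asin(13/41) = 18.4860°
wrap1 = wrap2 = π + 2β = 216.9720°
tangent length = C·cosβ = 38.8844
L = (r1+r2)·wrap + 2·C·cosβ = 13·3.7869 + 2·38.8844 = 126.9983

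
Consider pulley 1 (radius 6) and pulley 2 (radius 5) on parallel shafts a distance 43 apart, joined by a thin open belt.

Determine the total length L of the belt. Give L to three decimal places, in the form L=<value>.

L=120.581

open belt: β = asin((r2−r1)/C) = asin(-1/43) = -1.3326°
wrap1 = π − 2β = 182.6652°
wrap2 = π + 2β = 177.3348°
tangent length = C·cosβ = 42.9884
L = r1·wrap1 + r2·wrap2 + 2·C·cosβ = 6·3.1881 + 5·3.0951 + 2·42.9884 = 120.5808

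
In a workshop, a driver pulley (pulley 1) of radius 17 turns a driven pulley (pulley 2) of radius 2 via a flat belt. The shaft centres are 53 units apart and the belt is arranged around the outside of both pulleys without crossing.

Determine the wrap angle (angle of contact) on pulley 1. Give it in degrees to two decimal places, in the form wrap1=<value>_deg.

open belt: β = asin((r2−r1)/C) = asin(-15/53) = -16.4405°
wrap1 = π − 2β = 212.8809°
wrap2 = π + 2β = 147.1191°

wrap1=212.88_deg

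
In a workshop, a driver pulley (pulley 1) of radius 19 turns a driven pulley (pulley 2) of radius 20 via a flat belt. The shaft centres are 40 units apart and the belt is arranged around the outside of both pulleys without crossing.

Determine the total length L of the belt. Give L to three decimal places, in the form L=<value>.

open belt: β = asin((r2−r1)/C) = asin(1/40) = 1.4325°
wrap1 = π − 2β = 177.1349°
wrap2 = π + 2β = 182.8651°
tangent length = C·cosβ = 39.9875
L = r1·wrap1 + r2·wrap2 + 2·C·cosβ = 19·3.0916 + 20·3.1916 + 2·39.9875 = 202.5471

L=202.547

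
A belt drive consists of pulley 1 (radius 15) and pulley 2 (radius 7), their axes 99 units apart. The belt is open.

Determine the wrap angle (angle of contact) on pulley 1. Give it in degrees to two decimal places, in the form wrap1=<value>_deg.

wrap1=189.27_deg

open belt: β = asin((r2−r1)/C) = asin(-8/99) = -4.6350°
wrap1 = π − 2β = 189.2700°
wrap2 = π + 2β = 170.7300°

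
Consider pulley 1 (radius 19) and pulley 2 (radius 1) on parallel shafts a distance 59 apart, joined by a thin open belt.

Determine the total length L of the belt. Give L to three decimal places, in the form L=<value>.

L=186.367

open belt: β = asin((r2−r1)/C) = asin(-18/59) = -17.7633°
wrap1 = π − 2β = 215.5265°
wrap2 = π + 2β = 144.4735°
tangent length = C·cosβ = 56.1872
L = r1·wrap1 + r2·wrap2 + 2·C·cosβ = 19·3.7616 + 1·2.5215 + 2·56.1872 = 186.3672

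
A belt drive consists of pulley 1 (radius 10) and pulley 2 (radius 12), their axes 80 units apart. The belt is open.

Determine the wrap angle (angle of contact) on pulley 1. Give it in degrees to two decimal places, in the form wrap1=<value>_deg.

open belt: β = asin((r2−r1)/C) = asin(2/80) = 1.4325°
wrap1 = π − 2β = 177.1349°
wrap2 = π + 2β = 182.8651°

wrap1=177.13_deg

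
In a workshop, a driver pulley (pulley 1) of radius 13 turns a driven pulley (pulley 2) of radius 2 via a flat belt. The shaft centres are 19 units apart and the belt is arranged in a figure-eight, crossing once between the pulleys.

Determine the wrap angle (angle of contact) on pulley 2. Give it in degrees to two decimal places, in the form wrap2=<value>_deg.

crossed belt: β = asin((r1+r2)/C) = asin(15/19) = 52.1364°
wrap1 = wrap2 = π + 2β = 284.2727°

wrap2=284.27_deg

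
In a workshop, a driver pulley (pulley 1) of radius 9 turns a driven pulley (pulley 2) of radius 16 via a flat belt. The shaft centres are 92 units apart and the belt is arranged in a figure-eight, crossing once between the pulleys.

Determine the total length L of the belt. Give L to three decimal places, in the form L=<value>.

L=269.376

crossed belt: β = asin((r1+r2)/C) = asin(25/92) = 15.7678°
wrap1 = wrap2 = π + 2β = 211.5356°
tangent length = C·cosβ = 88.5381
L = (r1+r2)·wrap + 2·C·cosβ = 25·3.6920 + 2·88.5381 = 269.3761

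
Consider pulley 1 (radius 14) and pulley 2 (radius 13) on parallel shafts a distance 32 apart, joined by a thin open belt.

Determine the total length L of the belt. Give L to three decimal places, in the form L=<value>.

open belt: β = asin((r2−r1)/C) = asin(-1/32) = -1.7908°
wrap1 = π − 2β = 183.5816°
wrap2 = π + 2β = 176.4184°
tangent length = C·cosβ = 31.9844
L = r1·wrap1 + r2·wrap2 + 2·C·cosβ = 14·3.2041 + 13·3.0791 + 2·31.9844 = 148.8543

L=148.854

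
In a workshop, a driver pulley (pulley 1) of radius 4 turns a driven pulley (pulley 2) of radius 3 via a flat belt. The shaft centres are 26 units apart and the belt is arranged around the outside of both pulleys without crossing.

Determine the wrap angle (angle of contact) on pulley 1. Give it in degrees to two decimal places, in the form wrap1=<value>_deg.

open belt: β = asin((r2−r1)/C) = asin(-1/26) = -2.2042°
wrap1 = π − 2β = 184.4085°
wrap2 = π + 2β = 175.5915°

wrap1=184.41_deg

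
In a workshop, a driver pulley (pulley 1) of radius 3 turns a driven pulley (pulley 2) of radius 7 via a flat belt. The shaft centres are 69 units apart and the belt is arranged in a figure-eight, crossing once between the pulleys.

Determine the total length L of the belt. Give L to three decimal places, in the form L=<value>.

L=170.868

crossed belt: β = asin((r1+r2)/C) = asin(10/69) = 8.3331°
wrap1 = wrap2 = π + 2β = 196.6662°
tangent length = C·cosβ = 68.2715
L = (r1+r2)·wrap + 2·C·cosβ = 10·3.4325 + 2·68.2715 = 170.8678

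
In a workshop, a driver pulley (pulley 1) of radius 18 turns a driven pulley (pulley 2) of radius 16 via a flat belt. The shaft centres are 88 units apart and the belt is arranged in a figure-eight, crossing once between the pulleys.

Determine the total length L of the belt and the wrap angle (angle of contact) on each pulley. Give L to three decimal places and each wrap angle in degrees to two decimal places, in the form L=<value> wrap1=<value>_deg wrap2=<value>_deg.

crossed belt: β = asin((r1+r2)/C) = asin(34/88) = 22.7284°
wrap1 = wrap2 = π + 2β = 225.4568°
tangent length = C·cosβ = 81.1665
L = (r1+r2)·wrap + 2·C·cosβ = 34·3.9350 + 2·81.1665 = 296.1218

L=296.122 wrap1=225.46_deg wrap2=225.46_deg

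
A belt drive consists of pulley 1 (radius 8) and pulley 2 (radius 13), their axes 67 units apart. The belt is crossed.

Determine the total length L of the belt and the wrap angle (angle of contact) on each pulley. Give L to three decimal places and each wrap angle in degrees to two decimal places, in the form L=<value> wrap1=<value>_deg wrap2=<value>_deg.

L=206.611 wrap1=216.53_deg wrap2=216.53_deg

crossed belt: β = asin((r1+r2)/C) = asin(21/67) = 18.2662°
wrap1 = wrap2 = π + 2β = 216.5325°
tangent length = C·cosβ = 63.6239
L = (r1+r2)·wrap + 2·C·cosβ = 21·3.7792 + 2·63.6239 = 206.6111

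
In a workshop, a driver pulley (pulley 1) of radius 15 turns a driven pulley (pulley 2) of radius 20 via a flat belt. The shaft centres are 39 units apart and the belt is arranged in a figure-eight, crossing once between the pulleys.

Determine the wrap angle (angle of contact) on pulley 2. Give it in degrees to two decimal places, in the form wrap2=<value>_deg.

crossed belt: β = asin((r1+r2)/C) = asin(35/39) = 63.8230°
wrap1 = wrap2 = π + 2β = 307.6461°

wrap2=307.65_deg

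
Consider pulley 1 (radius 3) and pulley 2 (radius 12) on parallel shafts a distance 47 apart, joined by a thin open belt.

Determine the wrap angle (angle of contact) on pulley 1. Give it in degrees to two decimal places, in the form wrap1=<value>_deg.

wrap1=157.92_deg

open belt: β = asin((r2−r1)/C) = asin(9/47) = 11.0397°
wrap1 = π − 2β = 157.9206°
wrap2 = π + 2β = 202.0794°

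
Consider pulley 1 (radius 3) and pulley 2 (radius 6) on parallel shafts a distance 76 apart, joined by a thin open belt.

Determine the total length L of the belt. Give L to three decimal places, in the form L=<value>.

open belt: β = asin((r2−r1)/C) = asin(3/76) = 2.2623°
wrap1 = π − 2β = 175.4755°
wrap2 = π + 2β = 184.5245°
tangent length = C·cosβ = 75.9408
L = r1·wrap1 + r2·wrap2 + 2·C·cosβ = 3·3.0626 + 6·3.2206 + 2·75.9408 = 180.3928

L=180.393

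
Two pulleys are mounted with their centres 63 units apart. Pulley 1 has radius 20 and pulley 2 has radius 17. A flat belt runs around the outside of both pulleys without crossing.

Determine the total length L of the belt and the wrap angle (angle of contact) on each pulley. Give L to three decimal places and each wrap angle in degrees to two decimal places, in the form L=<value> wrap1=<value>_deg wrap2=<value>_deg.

open belt: β = asin((r2−r1)/C) = asin(-3/63) = -2.7294°
wrap1 = π − 2β = 185.4588°
wrap2 = π + 2β = 174.5412°
tangent length = C·cosβ = 62.9285
L = r1·wrap1 + r2·wrap2 + 2·C·cosβ = 20·3.2369 + 17·3.0463 + 2·62.9285 = 242.3818

L=242.382 wrap1=185.46_deg wrap2=174.54_deg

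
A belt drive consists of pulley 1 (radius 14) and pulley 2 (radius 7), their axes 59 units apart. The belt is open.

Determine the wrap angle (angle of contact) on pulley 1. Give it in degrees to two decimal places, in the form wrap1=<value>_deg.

wrap1=193.63_deg

open belt: β = asin((r2−r1)/C) = asin(-7/59) = -6.8139°
wrap1 = π − 2β = 193.6277°
wrap2 = π + 2β = 166.3723°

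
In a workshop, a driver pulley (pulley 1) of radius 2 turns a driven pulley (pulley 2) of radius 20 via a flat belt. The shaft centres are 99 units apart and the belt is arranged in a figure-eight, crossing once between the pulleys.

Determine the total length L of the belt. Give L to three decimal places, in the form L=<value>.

crossed belt: β = asin((r1+r2)/C) = asin(22/99) = 12.8396°
wrap1 = wrap2 = π + 2β = 205.6792°
tangent length = C·cosβ = 96.5246
L = (r1+r2)·wrap + 2·C·cosβ = 22·3.5898 + 2·96.5246 = 272.0244

L=272.024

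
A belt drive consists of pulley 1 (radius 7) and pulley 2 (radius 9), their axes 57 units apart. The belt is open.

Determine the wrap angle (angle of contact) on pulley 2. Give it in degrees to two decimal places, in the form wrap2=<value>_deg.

wrap2=184.02_deg

open belt: β = asin((r2−r1)/C) = asin(2/57) = 2.0108°
wrap1 = π − 2β = 175.9784°
wrap2 = π + 2β = 184.0216°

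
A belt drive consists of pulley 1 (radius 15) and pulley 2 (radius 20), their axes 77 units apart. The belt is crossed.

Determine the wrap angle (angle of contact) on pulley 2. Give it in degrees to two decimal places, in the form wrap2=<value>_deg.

crossed belt: β = asin((r1+r2)/C) = asin(35/77) = 27.0357°
wrap1 = wrap2 = π + 2β = 234.0714°

wrap2=234.07_deg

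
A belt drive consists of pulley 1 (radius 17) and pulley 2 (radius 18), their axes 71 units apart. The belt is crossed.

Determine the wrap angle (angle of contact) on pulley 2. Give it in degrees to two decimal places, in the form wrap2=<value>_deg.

wrap2=239.07_deg

crossed belt: β = asin((r1+r2)/C) = asin(35/71) = 29.5352°
wrap1 = wrap2 = π + 2β = 239.0703°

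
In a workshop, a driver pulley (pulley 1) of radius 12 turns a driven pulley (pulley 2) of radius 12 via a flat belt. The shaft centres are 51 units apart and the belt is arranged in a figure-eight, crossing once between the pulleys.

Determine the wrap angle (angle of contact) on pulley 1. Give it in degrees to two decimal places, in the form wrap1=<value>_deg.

wrap1=236.14_deg

crossed belt: β = asin((r1+r2)/C) = asin(24/51) = 28.0725°
wrap1 = wrap2 = π + 2β = 236.1450°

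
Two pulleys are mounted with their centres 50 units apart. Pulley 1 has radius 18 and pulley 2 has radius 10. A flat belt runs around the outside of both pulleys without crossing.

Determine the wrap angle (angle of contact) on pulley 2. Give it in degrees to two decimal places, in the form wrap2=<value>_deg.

open belt: β = asin((r2−r1)/C) = asin(-8/50) = -9.2069°
wrap1 = π − 2β = 198.4138°
wrap2 = π + 2β = 161.5862°

wrap2=161.59_deg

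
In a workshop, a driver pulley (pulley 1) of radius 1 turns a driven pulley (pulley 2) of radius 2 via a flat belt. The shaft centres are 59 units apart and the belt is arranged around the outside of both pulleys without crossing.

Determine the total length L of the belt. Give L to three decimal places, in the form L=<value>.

open belt: β = asin((r2−r1)/C) = asin(1/59) = 0.9712°
wrap1 = π − 2β = 178.0577°
wrap2 = π + 2β = 181.9423°
tangent length = C·cosβ = 58.9915
L = r1·wrap1 + r2·wrap2 + 2·C·cosβ = 1·3.1077 + 2·3.1755 + 2·58.9915 = 127.4417

L=127.442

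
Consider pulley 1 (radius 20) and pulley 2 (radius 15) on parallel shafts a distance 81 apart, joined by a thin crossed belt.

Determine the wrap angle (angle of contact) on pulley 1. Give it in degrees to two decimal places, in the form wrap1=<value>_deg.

crossed belt: β = asin((r1+r2)/C) = asin(35/81) = 25.6008°
wrap1 = wrap2 = π + 2β = 231.2017°

wrap1=231.20_deg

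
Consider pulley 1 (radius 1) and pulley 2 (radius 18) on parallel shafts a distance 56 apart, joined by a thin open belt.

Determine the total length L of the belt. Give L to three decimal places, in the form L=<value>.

L=176.892

open belt: β = asin((r2−r1)/C) = asin(17/56) = 17.6722°
wrap1 = π − 2β = 144.6555°
wrap2 = π + 2β = 215.3445°
tangent length = C·cosβ = 53.3573
L = r1·wrap1 + r2·wrap2 + 2·C·cosβ = 1·2.5247 + 18·3.7585 + 2·53.3573 = 176.8918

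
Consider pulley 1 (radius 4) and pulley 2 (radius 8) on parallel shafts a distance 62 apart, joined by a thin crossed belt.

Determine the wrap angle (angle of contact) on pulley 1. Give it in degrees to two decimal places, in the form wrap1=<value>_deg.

wrap1=202.32_deg

crossed belt: β = asin((r1+r2)/C) = asin(12/62) = 11.1599°
wrap1 = wrap2 = π + 2β = 202.3199°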